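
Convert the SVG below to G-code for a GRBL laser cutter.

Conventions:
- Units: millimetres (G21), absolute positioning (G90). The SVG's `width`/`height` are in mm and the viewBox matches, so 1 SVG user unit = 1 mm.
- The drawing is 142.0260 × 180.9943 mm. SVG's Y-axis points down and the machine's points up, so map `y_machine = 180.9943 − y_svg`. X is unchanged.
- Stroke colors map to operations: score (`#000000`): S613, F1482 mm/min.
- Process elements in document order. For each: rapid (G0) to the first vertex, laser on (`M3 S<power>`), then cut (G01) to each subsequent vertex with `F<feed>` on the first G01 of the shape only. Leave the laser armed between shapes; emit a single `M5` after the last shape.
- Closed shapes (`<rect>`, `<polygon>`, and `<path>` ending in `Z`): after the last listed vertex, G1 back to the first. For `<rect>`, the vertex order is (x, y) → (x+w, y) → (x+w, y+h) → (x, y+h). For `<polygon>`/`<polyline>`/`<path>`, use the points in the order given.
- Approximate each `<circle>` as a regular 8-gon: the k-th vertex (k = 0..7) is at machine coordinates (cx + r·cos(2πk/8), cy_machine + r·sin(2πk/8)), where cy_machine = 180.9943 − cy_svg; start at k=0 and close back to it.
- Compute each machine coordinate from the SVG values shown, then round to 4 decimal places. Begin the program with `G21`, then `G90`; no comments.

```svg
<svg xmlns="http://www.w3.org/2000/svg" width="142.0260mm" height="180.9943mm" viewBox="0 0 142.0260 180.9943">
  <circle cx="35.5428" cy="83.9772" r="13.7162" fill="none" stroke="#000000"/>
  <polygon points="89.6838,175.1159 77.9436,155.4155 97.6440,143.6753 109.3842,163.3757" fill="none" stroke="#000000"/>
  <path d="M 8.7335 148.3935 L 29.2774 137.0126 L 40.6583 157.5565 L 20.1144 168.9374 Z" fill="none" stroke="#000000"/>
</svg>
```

viewBox `0 0 142.0260 180.9943` with mm width/height → 1 unit = 1 mm. Flip: y_m = 180.9943 − y_svg.

**Shape 1** — `<circle>` circle, stroke `#000000` → score (S613, F1482). Machine vertices: (49.2590,97.0171) → (45.2416,106.7159) → (35.5428,110.7333) → (25.8440,106.7159) → (21.8266,97.0171) → (25.8440,87.3183) → (35.5428,83.3009) → (45.2416,87.3183) → (49.2590,97.0171). Closed: final G1 returns to the first vertex.

**Shape 2** — `<polygon>` regular polygon, stroke `#000000` → score (S613, F1482). Machine vertices: (89.6838,5.8784) → (77.9436,25.5788) → (97.6440,37.3190) → (109.3842,17.6186) → (89.6838,5.8784). Closed: final G1 returns to the first vertex.

**Shape 3** — `<path>` regular polygon, stroke `#000000` → score (S613, F1482). Machine vertices: (8.7335,32.6008) → (29.2774,43.9817) → (40.6583,23.4378) → (20.1144,12.0569) → (8.7335,32.6008). Closed: final G1 returns to the first vertex.

G21
G90
G0 X49.2590 Y97.0171
M3 S613
G01 X45.2416 Y106.7159 F1482
G01 X35.5428 Y110.7333
G01 X25.8440 Y106.7159
G01 X21.8266 Y97.0171
G01 X25.8440 Y87.3183
G01 X35.5428 Y83.3009
G01 X45.2416 Y87.3183
G01 X49.2590 Y97.0171
G0 X89.6838 Y5.8784
M3 S613
G01 X77.9436 Y25.5788 F1482
G01 X97.6440 Y37.3190
G01 X109.3842 Y17.6186
G01 X89.6838 Y5.8784
G0 X8.7335 Y32.6008
M3 S613
G01 X29.2774 Y43.9817 F1482
G01 X40.6583 Y23.4378
G01 X20.1144 Y12.0569
G01 X8.7335 Y32.6008
M5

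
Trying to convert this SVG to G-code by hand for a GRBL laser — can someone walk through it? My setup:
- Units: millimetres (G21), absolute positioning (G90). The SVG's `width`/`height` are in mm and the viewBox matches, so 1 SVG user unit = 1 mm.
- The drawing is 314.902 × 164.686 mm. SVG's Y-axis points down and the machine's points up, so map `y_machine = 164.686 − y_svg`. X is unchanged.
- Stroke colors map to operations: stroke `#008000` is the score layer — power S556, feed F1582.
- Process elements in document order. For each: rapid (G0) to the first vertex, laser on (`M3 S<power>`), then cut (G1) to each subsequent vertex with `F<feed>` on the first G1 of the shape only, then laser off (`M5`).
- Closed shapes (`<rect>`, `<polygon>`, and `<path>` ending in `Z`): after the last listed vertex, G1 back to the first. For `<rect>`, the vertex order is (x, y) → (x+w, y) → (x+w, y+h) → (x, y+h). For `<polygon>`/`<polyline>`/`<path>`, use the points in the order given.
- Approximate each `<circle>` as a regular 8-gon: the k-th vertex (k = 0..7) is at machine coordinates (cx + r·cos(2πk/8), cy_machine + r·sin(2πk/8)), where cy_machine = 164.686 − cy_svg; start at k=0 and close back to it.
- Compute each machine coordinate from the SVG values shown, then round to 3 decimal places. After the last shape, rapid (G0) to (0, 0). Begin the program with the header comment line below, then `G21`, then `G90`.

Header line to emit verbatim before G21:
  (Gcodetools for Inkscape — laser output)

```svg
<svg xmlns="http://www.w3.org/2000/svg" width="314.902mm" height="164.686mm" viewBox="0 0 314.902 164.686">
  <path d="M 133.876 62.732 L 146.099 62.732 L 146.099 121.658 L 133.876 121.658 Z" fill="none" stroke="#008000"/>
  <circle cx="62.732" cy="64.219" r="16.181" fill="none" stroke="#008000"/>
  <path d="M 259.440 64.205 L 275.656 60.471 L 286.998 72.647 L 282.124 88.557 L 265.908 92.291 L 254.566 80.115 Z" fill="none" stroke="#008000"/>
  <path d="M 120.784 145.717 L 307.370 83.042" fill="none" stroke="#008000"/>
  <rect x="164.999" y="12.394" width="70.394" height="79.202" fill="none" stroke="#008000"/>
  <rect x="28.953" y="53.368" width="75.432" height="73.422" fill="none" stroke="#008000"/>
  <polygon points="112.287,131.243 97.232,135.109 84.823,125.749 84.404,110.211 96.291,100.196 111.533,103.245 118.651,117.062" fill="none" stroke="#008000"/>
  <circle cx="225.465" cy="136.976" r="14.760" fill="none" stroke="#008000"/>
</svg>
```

viewBox `0 0 314.902 164.686` with mm width/height → 1 unit = 1 mm. Flip: y_m = 164.686 − y_svg.

**Shape 1** — `<path>` rectangle, stroke `#008000` → score (S556, F1582). Machine vertices: (133.876,101.954) → (146.099,101.954) → (146.099,43.028) → (133.876,43.028) → (133.876,101.954). Closed: final G1 returns to the first vertex.

**Shape 2** — `<circle>` circle, stroke `#008000` → score (S556, F1582). Machine vertices: (78.913,100.467) → (74.174,111.909) → (62.732,116.648) → (51.290,111.909) → (46.551,100.467) → (51.290,89.025) → (62.732,84.286) → (74.174,89.025) → (78.913,100.467). Closed: final G1 returns to the first vertex.

**Shape 3** — `<path>` regular polygon, stroke `#008000` → score (S556, F1582). Machine vertices: (259.440,100.481) → (275.656,104.215) → (286.998,92.039) → (282.124,76.129) → (265.908,72.395) → (254.566,84.571) → (259.440,100.481). Closed: final G1 returns to the first vertex.

**Shape 4** — `<path>` line segment, stroke `#008000` → score (S556, F1582). Machine vertices: (120.784,18.969) → (307.370,81.644). Open path.

**Shape 5** — `<rect>` rectangle, stroke `#008000` → score (S556, F1582). Machine vertices: (164.999,152.292) → (235.393,152.292) → (235.393,73.090) → (164.999,73.090) → (164.999,152.292). Closed: final G1 returns to the first vertex.

**Shape 6** — `<rect>` rectangle, stroke `#008000` → score (S556, F1582). Machine vertices: (28.953,111.318) → (104.385,111.318) → (104.385,37.896) → (28.953,37.896) → (28.953,111.318). Closed: final G1 returns to the first vertex.

**Shape 7** — `<polygon>` regular polygon, stroke `#008000` → score (S556, F1582). Machine vertices: (112.287,33.443) → (97.232,29.577) → (84.823,38.937) → (84.404,54.475) → (96.291,64.490) → (111.533,61.441) → (118.651,47.624) → (112.287,33.443). Closed: final G1 returns to the first vertex.

**Shape 8** — `<circle>` circle, stroke `#008000` → score (S556, F1582). Machine vertices: (240.225,27.710) → (235.902,38.147) → (225.465,42.470) → (215.028,38.147) → (210.705,27.710) → (215.028,17.273) → (225.465,12.950) → (235.902,17.273) → (240.225,27.710). Closed: final G1 returns to the first vertex.

(Gcodetools for Inkscape — laser output)
G21
G90
G0 X133.876 Y101.954
M3 S556
G1 X146.099 Y101.954 F1582
G1 X146.099 Y43.028
G1 X133.876 Y43.028
G1 X133.876 Y101.954
M5
G0 X78.913 Y100.467
M3 S556
G1 X74.174 Y111.909 F1582
G1 X62.732 Y116.648
G1 X51.290 Y111.909
G1 X46.551 Y100.467
G1 X51.290 Y89.025
G1 X62.732 Y84.286
G1 X74.174 Y89.025
G1 X78.913 Y100.467
M5
G0 X259.440 Y100.481
M3 S556
G1 X275.656 Y104.215 F1582
G1 X286.998 Y92.039
G1 X282.124 Y76.129
G1 X265.908 Y72.395
G1 X254.566 Y84.571
G1 X259.440 Y100.481
M5
G0 X120.784 Y18.969
M3 S556
G1 X307.370 Y81.644 F1582
M5
G0 X164.999 Y152.292
M3 S556
G1 X235.393 Y152.292 F1582
G1 X235.393 Y73.090
G1 X164.999 Y73.090
G1 X164.999 Y152.292
M5
G0 X28.953 Y111.318
M3 S556
G1 X104.385 Y111.318 F1582
G1 X104.385 Y37.896
G1 X28.953 Y37.896
G1 X28.953 Y111.318
M5
G0 X112.287 Y33.443
M3 S556
G1 X97.232 Y29.577 F1582
G1 X84.823 Y38.937
G1 X84.404 Y54.475
G1 X96.291 Y64.490
G1 X111.533 Y61.441
G1 X118.651 Y47.624
G1 X112.287 Y33.443
M5
G0 X240.225 Y27.710
M3 S556
G1 X235.902 Y38.147 F1582
G1 X225.465 Y42.470
G1 X215.028 Y38.147
G1 X210.705 Y27.710
G1 X215.028 Y17.273
G1 X225.465 Y12.950
G1 X235.902 Y17.273
G1 X240.225 Y27.710
M5
G0 X0.000 Y0.000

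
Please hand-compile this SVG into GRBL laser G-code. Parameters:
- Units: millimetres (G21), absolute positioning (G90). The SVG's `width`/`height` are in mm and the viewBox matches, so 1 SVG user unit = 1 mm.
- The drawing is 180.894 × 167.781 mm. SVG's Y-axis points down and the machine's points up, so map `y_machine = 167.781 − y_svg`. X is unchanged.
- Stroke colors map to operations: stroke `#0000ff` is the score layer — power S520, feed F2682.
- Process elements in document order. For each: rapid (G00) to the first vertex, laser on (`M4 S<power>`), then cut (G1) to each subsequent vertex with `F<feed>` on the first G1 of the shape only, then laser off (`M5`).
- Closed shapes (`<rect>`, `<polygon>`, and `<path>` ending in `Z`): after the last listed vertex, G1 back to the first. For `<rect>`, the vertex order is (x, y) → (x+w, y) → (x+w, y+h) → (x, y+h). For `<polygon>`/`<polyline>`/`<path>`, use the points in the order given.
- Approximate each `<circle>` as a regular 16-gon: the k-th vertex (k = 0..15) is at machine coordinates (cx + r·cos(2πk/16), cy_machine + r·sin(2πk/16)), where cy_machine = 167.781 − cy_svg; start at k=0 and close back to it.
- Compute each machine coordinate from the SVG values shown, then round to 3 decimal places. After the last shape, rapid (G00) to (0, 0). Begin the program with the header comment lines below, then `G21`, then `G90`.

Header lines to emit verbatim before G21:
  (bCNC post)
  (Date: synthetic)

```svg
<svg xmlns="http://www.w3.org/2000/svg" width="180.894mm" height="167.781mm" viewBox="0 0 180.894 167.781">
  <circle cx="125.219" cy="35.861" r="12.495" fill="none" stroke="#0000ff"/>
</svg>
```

viewBox `0 0 180.894 167.781` with mm width/height → 1 unit = 1 mm. Flip: y_m = 167.781 − y_svg.

**Shape 1** — `<circle>` circle, stroke `#0000ff` → score (S520, F2682). Machine vertices: (137.714,131.920) → (136.763,136.702) → (134.054,140.755) → (130.001,143.464) → (125.219,144.415) → (120.437,143.464) → (116.384,140.755) → (113.675,136.702) → (112.724,131.920) → (113.675,127.138) → (116.384,123.085) → (120.437,120.376) → (125.219,119.425) → (130.001,120.376) → (134.054,123.085) → (136.763,127.138) → (137.714,131.920). Closed: final G1 returns to the first vertex.

(bCNC post)
(Date: synthetic)
G21
G90
G00 X137.714 Y131.920
M4 S520
G1 X136.763 Y136.702 F2682
G1 X134.054 Y140.755
G1 X130.001 Y143.464
G1 X125.219 Y144.415
G1 X120.437 Y143.464
G1 X116.384 Y140.755
G1 X113.675 Y136.702
G1 X112.724 Y131.920
G1 X113.675 Y127.138
G1 X116.384 Y123.085
G1 X120.437 Y120.376
G1 X125.219 Y119.425
G1 X130.001 Y120.376
G1 X134.054 Y123.085
G1 X136.763 Y127.138
G1 X137.714 Y131.920
M5
G00 X0.000 Y0.000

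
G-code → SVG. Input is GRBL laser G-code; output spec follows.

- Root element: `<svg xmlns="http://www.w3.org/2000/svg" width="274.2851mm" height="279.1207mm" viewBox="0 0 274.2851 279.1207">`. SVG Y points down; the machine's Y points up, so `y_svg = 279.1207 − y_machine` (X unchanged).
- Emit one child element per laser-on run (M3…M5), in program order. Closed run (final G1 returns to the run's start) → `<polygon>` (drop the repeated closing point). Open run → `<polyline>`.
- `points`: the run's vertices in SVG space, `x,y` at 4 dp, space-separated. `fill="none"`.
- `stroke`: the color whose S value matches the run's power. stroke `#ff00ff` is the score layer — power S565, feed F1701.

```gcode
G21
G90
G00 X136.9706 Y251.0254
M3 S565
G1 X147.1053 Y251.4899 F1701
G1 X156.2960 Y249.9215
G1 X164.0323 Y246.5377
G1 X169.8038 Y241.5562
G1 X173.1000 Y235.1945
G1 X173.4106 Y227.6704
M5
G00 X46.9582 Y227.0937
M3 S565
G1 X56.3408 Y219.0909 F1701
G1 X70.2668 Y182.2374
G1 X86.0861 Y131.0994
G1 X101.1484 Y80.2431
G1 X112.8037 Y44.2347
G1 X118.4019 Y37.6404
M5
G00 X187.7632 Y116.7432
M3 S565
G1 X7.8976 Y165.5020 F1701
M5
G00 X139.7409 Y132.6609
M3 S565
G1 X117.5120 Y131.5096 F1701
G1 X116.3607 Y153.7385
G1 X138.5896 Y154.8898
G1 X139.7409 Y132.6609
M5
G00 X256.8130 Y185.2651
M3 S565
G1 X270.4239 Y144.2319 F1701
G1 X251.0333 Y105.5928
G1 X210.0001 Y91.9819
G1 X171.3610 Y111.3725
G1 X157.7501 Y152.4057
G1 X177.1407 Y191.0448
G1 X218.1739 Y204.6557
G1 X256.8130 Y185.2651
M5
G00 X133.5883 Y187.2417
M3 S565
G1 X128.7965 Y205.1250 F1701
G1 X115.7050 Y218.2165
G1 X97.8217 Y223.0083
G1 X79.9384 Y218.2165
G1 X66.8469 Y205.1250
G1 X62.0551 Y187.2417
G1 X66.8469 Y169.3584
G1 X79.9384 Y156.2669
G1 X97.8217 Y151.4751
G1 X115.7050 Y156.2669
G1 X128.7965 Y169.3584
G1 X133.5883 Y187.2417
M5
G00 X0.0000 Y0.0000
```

y_svg = 279.1207 − y_m. Every run uses S565, so all elements get stroke `#ff00ff` (score).

[1] open run; points: 136.9706,28.0953 147.1053,27.6308 156.2960,29.1992 164.0323,32.5830 169.8038,37.5645 173.1000,43.9262 173.4106,51.4503

[2] open run; points: 46.9582,52.0270 56.3408,60.0298 70.2668,96.8833 86.0861,148.0213 101.1484,198.8776 112.8037,234.8860 118.4019,241.4803

[3] open run; points: 187.7632,162.3775 7.8976,113.6187

[4] closed run; points: 139.7409,146.4598 117.5120,147.6111 116.3607,125.3822 138.5896,124.2309

[5] closed run; points: 256.8130,93.8556 270.4239,134.8888 251.0333,173.5279 210.0001,187.1388 171.3610,167.7482 157.7501,126.7150 177.1407,88.0759 218.1739,74.4650

[6] closed run; points: 133.5883,91.8790 128.7965,73.9957 115.7050,60.9042 97.8217,56.1124 79.9384,60.9042 66.8469,73.9957 62.0551,91.8790 66.8469,109.7623 79.9384,122.8538 97.8217,127.6456 115.7050,122.8538 128.7965,109.7623

<svg xmlns="http://www.w3.org/2000/svg" width="274.2851mm" height="279.1207mm" viewBox="0 0 274.2851 279.1207">
  <polyline points="136.9706,28.0953 147.1053,27.6308 156.2960,29.1992 164.0323,32.5830 169.8038,37.5645 173.1000,43.9262 173.4106,51.4503" fill="none" stroke="#ff00ff"/>
  <polyline points="46.9582,52.0270 56.3408,60.0298 70.2668,96.8833 86.0861,148.0213 101.1484,198.8776 112.8037,234.8860 118.4019,241.4803" fill="none" stroke="#ff00ff"/>
  <polyline points="187.7632,162.3775 7.8976,113.6187" fill="none" stroke="#ff00ff"/>
  <polygon points="139.7409,146.4598 117.5120,147.6111 116.3607,125.3822 138.5896,124.2309" fill="none" stroke="#ff00ff"/>
  <polygon points="256.8130,93.8556 270.4239,134.8888 251.0333,173.5279 210.0001,187.1388 171.3610,167.7482 157.7501,126.7150 177.1407,88.0759 218.1739,74.4650" fill="none" stroke="#ff00ff"/>
  <polygon points="133.5883,91.8790 128.7965,73.9957 115.7050,60.9042 97.8217,56.1124 79.9384,60.9042 66.8469,73.9957 62.0551,91.8790 66.8469,109.7623 79.9384,122.8538 97.8217,127.6456 115.7050,122.8538 128.7965,109.7623" fill="none" stroke="#ff00ff"/>
</svg>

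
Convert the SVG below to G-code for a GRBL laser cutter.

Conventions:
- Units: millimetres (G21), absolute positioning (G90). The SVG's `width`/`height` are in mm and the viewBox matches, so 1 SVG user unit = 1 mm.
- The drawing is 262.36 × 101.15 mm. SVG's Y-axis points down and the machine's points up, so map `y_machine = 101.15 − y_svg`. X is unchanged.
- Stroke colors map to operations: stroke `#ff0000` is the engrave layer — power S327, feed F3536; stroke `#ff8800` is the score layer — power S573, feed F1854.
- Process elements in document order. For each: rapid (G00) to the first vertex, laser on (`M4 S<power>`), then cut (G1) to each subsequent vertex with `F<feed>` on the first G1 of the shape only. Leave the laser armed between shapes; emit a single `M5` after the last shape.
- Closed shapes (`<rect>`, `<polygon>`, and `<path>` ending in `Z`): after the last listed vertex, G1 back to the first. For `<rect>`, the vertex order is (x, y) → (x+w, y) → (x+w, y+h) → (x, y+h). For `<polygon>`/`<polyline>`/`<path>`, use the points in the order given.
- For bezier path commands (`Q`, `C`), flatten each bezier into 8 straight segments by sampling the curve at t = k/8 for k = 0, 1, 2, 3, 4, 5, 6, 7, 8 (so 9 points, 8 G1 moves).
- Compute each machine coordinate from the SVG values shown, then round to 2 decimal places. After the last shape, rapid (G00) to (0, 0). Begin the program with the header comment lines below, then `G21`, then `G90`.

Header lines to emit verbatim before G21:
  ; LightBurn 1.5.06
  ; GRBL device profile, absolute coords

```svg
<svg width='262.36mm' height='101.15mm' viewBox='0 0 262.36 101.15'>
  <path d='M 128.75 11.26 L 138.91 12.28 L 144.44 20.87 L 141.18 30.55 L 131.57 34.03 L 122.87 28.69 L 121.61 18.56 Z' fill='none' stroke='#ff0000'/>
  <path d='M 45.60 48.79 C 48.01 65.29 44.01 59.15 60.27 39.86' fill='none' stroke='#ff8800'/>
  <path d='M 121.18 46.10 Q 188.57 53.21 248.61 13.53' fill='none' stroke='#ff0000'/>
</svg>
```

; LightBurn 1.5.06
; GRBL device profile, absolute coords
G21
G90
G00 X128.75 Y89.89
M4 S327
G1 X138.91 Y88.87 F3536
G1 X144.44 Y80.28
G1 X141.18 Y70.60
G1 X131.57 Y67.12
G1 X122.87 Y72.46
G1 X121.61 Y82.59
G1 X128.75 Y89.89
G00 X45.60 Y52.36
M4 S573
G1 X46.26 Y47.22 F1854
G1 X46.62 Y44.08
G1 X47.01 Y42.85
G1 X47.74 Y43.40
G1 X49.12 Y45.64
G1 X51.46 Y49.44
G1 X55.07 Y54.69
G1 X60.27 Y61.29
G00 X121.18 Y55.05
M4 S327
G1 X137.91 Y54.00 F3536
G1 X154.42 Y54.42
G1 X170.69 Y56.30
G1 X186.73 Y59.64
G1 X202.55 Y64.44
G1 X218.13 Y70.70
G1 X233.49 Y78.43
G1 X248.61 Y87.62
M5
G00 X0.00 Y0.00

Since the viewBox matches the mm dimensions, user units are millimetres directly. The only transform is the Y-flip y_m = 101.15 − y_svg.

Shape 1 is a regular polygon drawn with `<path>`. Its stroke #ff0000 means engrave at S327, F3536. After flipping Y the toolpath is (128.75,89.89) → (138.91,88.87) → (144.44,80.28) → (141.18,70.60) → (131.57,67.12) → (122.87,72.46) → (121.61,82.59) → (128.75,89.89), returning to the start.

Shape 2 is a cubic bezier drawn with `<path>`. Its stroke #ff8800 means score at S573, F1854. After flipping Y the toolpath is (45.60,52.36) → (46.26,47.22) → (46.62,44.08) → (47.01,42.85) → (47.74,43.40) → (49.12,45.64) → (51.46,49.44) → (55.07,54.69) → (60.27,61.29).

Shape 3 is a quadratic bezier drawn with `<path>`. Its stroke #ff0000 means engrave at S327, F3536. After flipping Y the toolpath is (121.18,55.05) → (137.91,54.00) → (154.42,54.42) → (170.69,56.30) → (186.73,59.64) → (202.55,64.44) → (218.13,70.70) → (233.49,78.43) → (248.61,87.62).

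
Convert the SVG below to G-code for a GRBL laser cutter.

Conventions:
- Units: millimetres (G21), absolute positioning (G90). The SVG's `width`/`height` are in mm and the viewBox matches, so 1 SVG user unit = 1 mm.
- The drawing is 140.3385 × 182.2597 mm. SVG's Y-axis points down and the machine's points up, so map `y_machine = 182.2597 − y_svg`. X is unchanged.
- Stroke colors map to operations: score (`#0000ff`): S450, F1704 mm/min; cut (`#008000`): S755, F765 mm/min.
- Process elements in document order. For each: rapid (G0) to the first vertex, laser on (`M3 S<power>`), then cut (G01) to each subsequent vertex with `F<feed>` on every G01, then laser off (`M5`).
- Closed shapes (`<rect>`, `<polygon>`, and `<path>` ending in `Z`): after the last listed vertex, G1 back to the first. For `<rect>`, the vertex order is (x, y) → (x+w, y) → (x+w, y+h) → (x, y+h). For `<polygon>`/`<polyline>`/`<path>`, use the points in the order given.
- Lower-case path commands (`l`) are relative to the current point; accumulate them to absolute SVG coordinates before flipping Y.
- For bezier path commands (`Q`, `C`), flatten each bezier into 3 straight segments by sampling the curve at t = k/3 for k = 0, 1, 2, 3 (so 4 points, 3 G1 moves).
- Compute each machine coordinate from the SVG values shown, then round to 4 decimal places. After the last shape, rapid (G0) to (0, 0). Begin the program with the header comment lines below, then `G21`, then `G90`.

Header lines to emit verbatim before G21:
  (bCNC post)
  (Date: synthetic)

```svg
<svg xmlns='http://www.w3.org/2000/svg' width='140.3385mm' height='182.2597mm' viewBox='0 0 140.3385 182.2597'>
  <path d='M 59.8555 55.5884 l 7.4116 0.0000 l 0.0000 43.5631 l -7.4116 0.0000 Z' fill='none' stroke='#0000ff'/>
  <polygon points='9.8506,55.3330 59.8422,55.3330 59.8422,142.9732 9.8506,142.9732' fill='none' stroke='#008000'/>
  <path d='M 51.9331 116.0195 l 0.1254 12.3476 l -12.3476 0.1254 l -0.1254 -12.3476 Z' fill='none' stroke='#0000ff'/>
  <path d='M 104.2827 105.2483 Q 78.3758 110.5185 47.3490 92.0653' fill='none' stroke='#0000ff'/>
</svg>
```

viewBox `0 0 140.3385 182.2597` with mm width/height → 1 unit = 1 mm. Flip: y_m = 182.2597 − y_svg.

**Shape 1** — `<path>` rectangle, stroke `#0000ff` → score (S450, F1704). Machine vertices: (59.8555,126.6713) → (67.2671,126.6713) → (67.2671,83.1082) → (59.8555,83.1082) → (59.8555,126.6713). Closed: final G1 returns to the first vertex.

**Shape 2** — `<polygon>` rectangle, stroke `#008000` → cut (S755, F765). Machine vertices: (9.8506,126.9267) → (59.8422,126.9267) → (59.8422,39.2865) → (9.8506,39.2865) → (9.8506,126.9267). Closed: final G1 returns to the first vertex.

**Shape 3** — `<path>` regular polygon, stroke `#0000ff` → score (S450, F1704). Machine vertices: (51.9331,66.2402) → (52.0585,53.8926) → (39.7109,53.7672) → (39.5855,66.1148) → (51.9331,66.2402). Closed: final G1 returns to the first vertex.

**Shape 4** — `<path>` quadratic bezier, stroke `#0000ff` → score (S450, F1704). Control points (SVG): P0=(104.2827,105.2483), P1=(78.3758,110.5185), P2=(47.3490,92.0653); sampled at t=k/3. Machine vertices: (104.2827,77.0114) → (86.4426,76.1339) → (67.4647,80.5282) → (47.3490,90.1944). Open path.

(bCNC post)
(Date: synthetic)
G21
G90
G0 X59.8555 Y126.6713
M3 S450
G01 X67.2671 Y126.6713 F1704
G01 X67.2671 Y83.1082 F1704
G01 X59.8555 Y83.1082 F1704
G01 X59.8555 Y126.6713 F1704
M5
G0 X9.8506 Y126.9267
M3 S755
G01 X59.8422 Y126.9267 F765
G01 X59.8422 Y39.2865 F765
G01 X9.8506 Y39.2865 F765
G01 X9.8506 Y126.9267 F765
M5
G0 X51.9331 Y66.2402
M3 S450
G01 X52.0585 Y53.8926 F1704
G01 X39.7109 Y53.7672 F1704
G01 X39.5855 Y66.1148 F1704
G01 X51.9331 Y66.2402 F1704
M5
G0 X104.2827 Y77.0114
M3 S450
G01 X86.4426 Y76.1339 F1704
G01 X67.4647 Y80.5282 F1704
G01 X47.3490 Y90.1944 F1704
M5
G0 X0.0000 Y0.0000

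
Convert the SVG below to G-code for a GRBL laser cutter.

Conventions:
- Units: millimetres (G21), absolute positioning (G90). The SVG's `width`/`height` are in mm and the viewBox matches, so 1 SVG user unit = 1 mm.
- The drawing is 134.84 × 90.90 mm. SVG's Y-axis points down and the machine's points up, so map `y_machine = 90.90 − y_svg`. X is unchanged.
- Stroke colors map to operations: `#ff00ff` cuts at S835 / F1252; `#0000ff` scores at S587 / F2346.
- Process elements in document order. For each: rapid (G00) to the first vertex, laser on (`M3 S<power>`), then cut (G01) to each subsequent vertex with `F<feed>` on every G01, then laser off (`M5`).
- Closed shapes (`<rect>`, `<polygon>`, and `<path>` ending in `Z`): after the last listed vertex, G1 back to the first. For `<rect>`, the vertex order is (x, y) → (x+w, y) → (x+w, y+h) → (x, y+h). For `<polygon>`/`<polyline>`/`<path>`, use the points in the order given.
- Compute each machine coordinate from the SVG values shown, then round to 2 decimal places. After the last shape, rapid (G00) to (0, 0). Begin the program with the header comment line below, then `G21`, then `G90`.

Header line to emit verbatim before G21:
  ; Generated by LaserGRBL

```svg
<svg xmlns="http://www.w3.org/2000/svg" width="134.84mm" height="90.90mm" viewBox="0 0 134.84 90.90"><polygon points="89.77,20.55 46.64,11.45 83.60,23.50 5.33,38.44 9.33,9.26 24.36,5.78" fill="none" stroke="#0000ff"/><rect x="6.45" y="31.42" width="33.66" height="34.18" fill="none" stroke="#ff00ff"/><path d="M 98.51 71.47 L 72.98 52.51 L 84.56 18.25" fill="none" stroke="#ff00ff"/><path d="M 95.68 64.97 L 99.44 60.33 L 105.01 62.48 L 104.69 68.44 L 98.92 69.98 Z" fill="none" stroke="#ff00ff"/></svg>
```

; Generated by LaserGRBL
G21
G90
G00 X89.77 Y70.35
M3 S587
G01 X46.64 Y79.45 F2346
G01 X83.60 Y67.40 F2346
G01 X5.33 Y52.46 F2346
G01 X9.33 Y81.64 F2346
G01 X24.36 Y85.12 F2346
G01 X89.77 Y70.35 F2346
M5
G00 X6.45 Y59.48
M3 S835
G01 X40.11 Y59.48 F1252
G01 X40.11 Y25.30 F1252
G01 X6.45 Y25.30 F1252
G01 X6.45 Y59.48 F1252
M5
G00 X98.51 Y19.43
M3 S835
G01 X72.98 Y38.39 F1252
G01 X84.56 Y72.65 F1252
M5
G00 X95.68 Y25.93
M3 S835
G01 X99.44 Y30.57 F1252
G01 X105.01 Y28.42 F1252
G01 X104.69 Y22.46 F1252
G01 X98.92 Y20.92 F1252
G01 X95.68 Y25.93 F1252
M5
G00 X0.00 Y0.00

1 u = 1 mm; y_m = 90.90 − y.

[1] `<polygon>` closed polygon, #0000ff→score S587 F2346: (89.77,70.35) → (46.64,79.45) → (83.60,67.40) → (5.33,52.46) → (9.33,81.64) → (24.36,85.12) → (89.77,70.35) (closed)

[2] `<rect>` rectangle, #ff00ff→cut S835 F1252: (6.45,59.48) → (40.11,59.48) → (40.11,25.30) → (6.45,25.30) → (6.45,59.48) (closed)

[3] `<path>` open polyline, #ff00ff→cut S835 F1252: (98.51,19.43) → (72.98,38.39) → (84.56,72.65)

[4] `<path>` regular polygon, #ff00ff→cut S835 F1252: (95.68,25.93) → (99.44,30.57) → (105.01,28.42) → (104.69,22.46) → (98.92,20.92) → (95.68,25.93) (closed)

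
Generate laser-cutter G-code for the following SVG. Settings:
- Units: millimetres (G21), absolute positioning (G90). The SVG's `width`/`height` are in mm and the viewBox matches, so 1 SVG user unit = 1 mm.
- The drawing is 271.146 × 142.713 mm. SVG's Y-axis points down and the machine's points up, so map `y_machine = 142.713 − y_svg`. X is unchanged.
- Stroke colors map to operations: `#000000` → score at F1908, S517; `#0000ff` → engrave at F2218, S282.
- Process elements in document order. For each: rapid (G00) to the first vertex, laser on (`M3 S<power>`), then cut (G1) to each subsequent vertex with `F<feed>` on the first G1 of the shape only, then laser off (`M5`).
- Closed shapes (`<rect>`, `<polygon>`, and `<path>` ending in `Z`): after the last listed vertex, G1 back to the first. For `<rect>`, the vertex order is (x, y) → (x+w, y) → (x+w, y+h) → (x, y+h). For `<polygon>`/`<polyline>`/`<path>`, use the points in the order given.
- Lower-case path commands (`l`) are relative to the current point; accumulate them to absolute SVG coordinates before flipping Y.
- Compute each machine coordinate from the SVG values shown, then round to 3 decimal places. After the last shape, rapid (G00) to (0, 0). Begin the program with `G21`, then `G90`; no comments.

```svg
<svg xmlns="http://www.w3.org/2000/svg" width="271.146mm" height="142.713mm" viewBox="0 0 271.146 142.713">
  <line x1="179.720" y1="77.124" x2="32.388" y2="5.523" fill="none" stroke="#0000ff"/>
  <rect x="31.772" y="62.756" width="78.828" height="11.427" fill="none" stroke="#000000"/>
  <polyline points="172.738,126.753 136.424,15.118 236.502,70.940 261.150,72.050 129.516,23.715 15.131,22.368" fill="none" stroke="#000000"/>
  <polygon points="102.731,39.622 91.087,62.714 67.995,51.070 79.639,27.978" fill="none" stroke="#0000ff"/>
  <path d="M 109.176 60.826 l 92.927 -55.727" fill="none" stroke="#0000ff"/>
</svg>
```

Since the viewBox matches the mm dimensions, user units are millimetres directly. The only transform is the Y-flip y_m = 142.713 − y_svg.

Shape 1 is a line segment drawn with `<line>`. Its stroke #0000ff means engrave at S282, F2218. After flipping Y the toolpath is (179.720,65.589) → (32.388,137.190).

Shape 2 is a rectangle drawn with `<rect>`. Its stroke #000000 means score at S517, F1908. After flipping Y the toolpath is (31.772,79.957) → (110.600,79.957) → (110.600,68.530) → (31.772,68.530) → (31.772,79.957), returning to the start.

Shape 3 is a open polyline drawn with `<polyline>`. Its stroke #000000 means score at S517, F1908. After flipping Y the toolpath is (172.738,15.960) → (136.424,127.595) → (236.502,71.773) → (261.150,70.663) → (129.516,118.998) → (15.131,120.345).

Shape 4 is a regular polygon drawn with `<polygon>`. Its stroke #0000ff means engrave at S282, F2218. After flipping Y the toolpath is (102.731,103.091) → (91.087,79.999) → (67.995,91.643) → (79.639,114.735) → (102.731,103.091), returning to the start.

Shape 5 is a line segment drawn with `<path>`. Its stroke #0000ff means engrave at S282, F2218. After flipping Y the toolpath is (109.176,81.887) → (202.103,137.614).

G21
G90
G00 X179.720 Y65.589
M3 S282
G1 X32.388 Y137.190 F2218
M5
G00 X31.772 Y79.957
M3 S517
G1 X110.600 Y79.957 F1908
G1 X110.600 Y68.530
G1 X31.772 Y68.530
G1 X31.772 Y79.957
M5
G00 X172.738 Y15.960
M3 S517
G1 X136.424 Y127.595 F1908
G1 X236.502 Y71.773
G1 X261.150 Y70.663
G1 X129.516 Y118.998
G1 X15.131 Y120.345
M5
G00 X102.731 Y103.091
M3 S282
G1 X91.087 Y79.999 F2218
G1 X67.995 Y91.643
G1 X79.639 Y114.735
G1 X102.731 Y103.091
M5
G00 X109.176 Y81.887
M3 S282
G1 X202.103 Y137.614 F2218
M5
G00 X0.000 Y0.000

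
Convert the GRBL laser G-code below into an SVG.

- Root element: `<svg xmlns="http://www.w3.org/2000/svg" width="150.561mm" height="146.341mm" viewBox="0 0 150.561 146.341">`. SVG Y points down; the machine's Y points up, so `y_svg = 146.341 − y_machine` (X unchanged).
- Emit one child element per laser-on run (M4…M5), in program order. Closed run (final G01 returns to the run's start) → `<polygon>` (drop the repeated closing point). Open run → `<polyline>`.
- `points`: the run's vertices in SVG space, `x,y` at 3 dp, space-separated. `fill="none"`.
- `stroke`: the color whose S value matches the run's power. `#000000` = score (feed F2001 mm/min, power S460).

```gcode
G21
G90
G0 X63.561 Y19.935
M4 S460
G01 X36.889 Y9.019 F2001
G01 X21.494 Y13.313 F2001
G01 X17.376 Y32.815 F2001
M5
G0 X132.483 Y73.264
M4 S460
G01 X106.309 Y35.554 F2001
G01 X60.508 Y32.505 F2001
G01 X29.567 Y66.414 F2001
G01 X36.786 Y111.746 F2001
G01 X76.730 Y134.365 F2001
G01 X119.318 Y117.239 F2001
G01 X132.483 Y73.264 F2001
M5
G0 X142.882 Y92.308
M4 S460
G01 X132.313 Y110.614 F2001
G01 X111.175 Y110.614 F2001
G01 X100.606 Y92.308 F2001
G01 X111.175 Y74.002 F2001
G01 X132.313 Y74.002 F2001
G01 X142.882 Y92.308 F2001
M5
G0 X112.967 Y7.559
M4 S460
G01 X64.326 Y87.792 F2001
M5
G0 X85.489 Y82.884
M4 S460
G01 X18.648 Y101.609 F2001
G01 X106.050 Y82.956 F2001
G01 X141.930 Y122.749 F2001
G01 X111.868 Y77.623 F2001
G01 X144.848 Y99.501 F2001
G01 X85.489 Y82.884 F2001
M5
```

<svg xmlns="http://www.w3.org/2000/svg" width="150.561mm" height="146.341mm" viewBox="0 0 150.561 146.341">
  <polyline points="63.561,126.406 36.889,137.322 21.494,133.028 17.376,113.526" fill="none" stroke="#000000"/>
  <polygon points="132.483,73.077 106.309,110.787 60.508,113.836 29.567,79.927 36.786,34.595 76.730,11.976 119.318,29.102" fill="none" stroke="#000000"/>
  <polygon points="142.882,54.033 132.313,35.727 111.175,35.727 100.606,54.033 111.175,72.339 132.313,72.339" fill="none" stroke="#000000"/>
  <polyline points="112.967,138.782 64.326,58.549" fill="none" stroke="#000000"/>
  <polygon points="85.489,63.457 18.648,44.732 106.050,63.385 141.930,23.592 111.868,68.718 144.848,46.840" fill="none" stroke="#000000"/>
</svg>

Machine Y-up, SVG Y-down with viewBox height 146.341, so y_svg = 146.341 − y_machine; X carries over. Every run uses S460, so all elements get stroke `#000000` (score).

Run 1: The run is open, so emit a `<polyline>` with points (Y-flipped): 63.561,126.406 36.889,137.322 21.494,133.028 17.376,113.526.

Run 2: The run returns to its start, so emit a `<polygon>` with points (Y-flipped): 132.483,73.077 106.309,110.787 60.508,113.836 29.567,79.927 36.786,34.595 76.730,11.976 119.318,29.102.

Run 3: The run returns to its start, so emit a `<polygon>` with points (Y-flipped): 142.882,54.033 132.313,35.727 111.175,35.727 100.606,54.033 111.175,72.339 132.313,72.339.

Run 4: The run is open, so emit a `<polyline>` with points (Y-flipped): 112.967,138.782 64.326,58.549.

Run 5: The run returns to its start, so emit a `<polygon>` with points (Y-flipped): 85.489,63.457 18.648,44.732 106.050,63.385 141.930,23.592 111.868,68.718 144.848,46.840.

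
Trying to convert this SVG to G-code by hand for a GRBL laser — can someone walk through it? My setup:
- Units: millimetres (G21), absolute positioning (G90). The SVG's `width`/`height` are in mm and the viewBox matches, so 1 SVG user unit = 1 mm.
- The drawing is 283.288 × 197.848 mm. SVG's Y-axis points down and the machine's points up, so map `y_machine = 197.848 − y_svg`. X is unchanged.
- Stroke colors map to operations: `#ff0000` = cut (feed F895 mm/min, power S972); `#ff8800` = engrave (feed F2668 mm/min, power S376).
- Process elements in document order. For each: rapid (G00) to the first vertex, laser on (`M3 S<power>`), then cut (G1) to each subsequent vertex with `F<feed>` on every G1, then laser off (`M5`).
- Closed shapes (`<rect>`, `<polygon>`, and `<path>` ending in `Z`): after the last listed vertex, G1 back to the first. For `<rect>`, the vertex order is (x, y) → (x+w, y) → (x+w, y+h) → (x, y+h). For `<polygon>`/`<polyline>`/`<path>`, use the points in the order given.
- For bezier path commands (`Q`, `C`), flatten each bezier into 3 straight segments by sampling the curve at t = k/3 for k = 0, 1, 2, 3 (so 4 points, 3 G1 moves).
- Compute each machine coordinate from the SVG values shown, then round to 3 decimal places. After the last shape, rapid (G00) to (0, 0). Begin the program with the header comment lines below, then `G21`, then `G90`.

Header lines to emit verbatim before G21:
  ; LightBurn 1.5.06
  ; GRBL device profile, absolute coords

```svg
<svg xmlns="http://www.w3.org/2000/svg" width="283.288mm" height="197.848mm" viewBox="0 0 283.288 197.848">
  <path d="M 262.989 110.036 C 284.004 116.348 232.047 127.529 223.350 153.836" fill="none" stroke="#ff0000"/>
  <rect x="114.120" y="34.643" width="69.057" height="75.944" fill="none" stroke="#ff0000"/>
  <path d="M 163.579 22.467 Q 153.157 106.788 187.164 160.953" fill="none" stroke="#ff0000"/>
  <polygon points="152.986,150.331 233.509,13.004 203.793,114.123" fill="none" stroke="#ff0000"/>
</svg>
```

; LightBurn 1.5.06
; GRBL device profile, absolute coords
G21
G90
G00 X262.989 Y87.812
M3 S972
G1 X263.985 Y79.497 F895
G1 X242.162 Y65.657 F895
G1 X223.350 Y44.012 F895
M5
G00 X114.120 Y163.205
M3 S972
G1 X183.177 Y163.205 F895
G1 X183.177 Y87.261 F895
G1 X114.120 Y87.261 F895
G1 X114.120 Y163.205 F895
M5
G00 X163.579 Y175.381
M3 S972
G1 X161.568 Y122.518 F895
G1 X169.429 Y76.356 F895
G1 X187.164 Y36.895 F895
M5
G00 X152.986 Y47.517
M3 S972
G1 X233.509 Y184.844 F895
G1 X203.793 Y83.725 F895
G1 X152.986 Y47.517 F895
M5
G00 X0.000 Y0.000

viewBox `0 0 283.288 197.848` with mm width/height → 1 unit = 1 mm. Flip: y_m = 197.848 − y_svg.

**Shape 1** — `<path>` cubic bezier, stroke `#ff0000` → cut (S972, F895). Control points (SVG): P0=(262.989,110.036), P1=(284.004,116.348), P2=(232.047,127.529), P3=(223.350,153.836); sampled at t=k/3. Machine vertices: (262.989,87.812) → (263.985,79.497) → (242.162,65.657) → (223.350,44.012). Open path.

**Shape 2** — `<rect>` rectangle, stroke `#ff0000` → cut (S972, F895). Machine vertices: (114.120,163.205) → (183.177,163.205) → (183.177,87.261) → (114.120,87.261) → (114.120,163.205). Closed: final G1 returns to the first vertex.

**Shape 3** — `<path>` quadratic bezier, stroke `#ff0000` → cut (S972, F895). Control points (SVG): P0=(163.579,22.467), P1=(153.157,106.788), P2=(187.164,160.953); sampled at t=k/3. Machine vertices: (163.579,175.381) → (161.568,122.518) → (169.429,76.356) → (187.164,36.895). Open path.

**Shape 4** — `<polygon>` closed polygon, stroke `#ff0000` → cut (S972, F895). Machine vertices: (152.986,47.517) → (233.509,184.844) → (203.793,83.725) → (152.986,47.517). Closed: final G1 returns to the first vertex.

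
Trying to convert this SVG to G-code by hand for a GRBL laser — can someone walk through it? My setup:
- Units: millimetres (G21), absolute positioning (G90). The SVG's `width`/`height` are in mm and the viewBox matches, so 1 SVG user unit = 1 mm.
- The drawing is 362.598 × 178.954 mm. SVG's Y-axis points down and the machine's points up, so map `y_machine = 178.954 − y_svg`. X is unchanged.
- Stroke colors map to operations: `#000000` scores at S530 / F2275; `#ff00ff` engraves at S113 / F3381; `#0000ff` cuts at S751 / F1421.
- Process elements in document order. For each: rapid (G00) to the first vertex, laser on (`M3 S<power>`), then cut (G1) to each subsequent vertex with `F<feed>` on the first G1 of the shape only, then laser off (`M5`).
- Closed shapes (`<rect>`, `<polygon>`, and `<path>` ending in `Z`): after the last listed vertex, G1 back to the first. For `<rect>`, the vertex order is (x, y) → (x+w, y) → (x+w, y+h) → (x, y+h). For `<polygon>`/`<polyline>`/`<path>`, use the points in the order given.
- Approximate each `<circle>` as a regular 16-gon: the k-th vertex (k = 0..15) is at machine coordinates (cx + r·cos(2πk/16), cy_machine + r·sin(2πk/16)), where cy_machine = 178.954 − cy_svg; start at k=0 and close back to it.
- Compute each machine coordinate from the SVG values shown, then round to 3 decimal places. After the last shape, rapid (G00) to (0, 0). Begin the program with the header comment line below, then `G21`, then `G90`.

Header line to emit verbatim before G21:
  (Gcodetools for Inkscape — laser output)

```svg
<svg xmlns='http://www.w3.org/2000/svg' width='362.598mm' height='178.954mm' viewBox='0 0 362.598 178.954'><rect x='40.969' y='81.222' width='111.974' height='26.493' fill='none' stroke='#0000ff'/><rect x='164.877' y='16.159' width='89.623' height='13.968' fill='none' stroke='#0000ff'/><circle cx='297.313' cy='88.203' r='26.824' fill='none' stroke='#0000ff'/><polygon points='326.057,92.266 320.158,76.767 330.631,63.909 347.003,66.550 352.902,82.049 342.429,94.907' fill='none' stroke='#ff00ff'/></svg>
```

(Gcodetools for Inkscape — laser output)
G21
G90
G00 X40.969 Y97.732
M3 S751
G1 X152.943 Y97.732 F1421
G1 X152.943 Y71.239
G1 X40.969 Y71.239
G1 X40.969 Y97.732
M5
G00 X164.877 Y162.795
M3 S751
G1 X254.500 Y162.795 F1421
G1 X254.500 Y148.827
G1 X164.877 Y148.827
G1 X164.877 Y162.795
M5
G00 X324.137 Y90.751
M3 S751
G1 X322.095 Y101.016 F1421
G1 X316.280 Y109.718
G1 X307.578 Y115.533
G1 X297.313 Y117.575
G1 X287.048 Y115.533
G1 X278.346 Y109.718
G1 X272.531 Y101.016
G1 X270.489 Y90.751
G1 X272.531 Y80.486
G1 X278.346 Y71.784
G1 X287.048 Y65.969
G1 X297.313 Y63.927
G1 X307.578 Y65.969
G1 X316.280 Y71.784
G1 X322.095 Y80.486
G1 X324.137 Y90.751
M5
G00 X326.057 Y86.688
M3 S113
G1 X320.158 Y102.187 F3381
G1 X330.631 Y115.045
G1 X347.003 Y112.404
G1 X352.902 Y96.905
G1 X342.429 Y84.047
G1 X326.057 Y86.688
M5
G00 X0.000 Y0.000

viewBox `0 0 362.598 178.954` with mm width/height → 1 unit = 1 mm. Flip: y_m = 178.954 − y_svg.

**Shape 1** — `<rect>` rectangle, stroke `#0000ff` → cut (S751, F1421). Machine vertices: (40.969,97.732) → (152.943,97.732) → (152.943,71.239) → (40.969,71.239) → (40.969,97.732). Closed: final G1 returns to the first vertex.

**Shape 2** — `<rect>` rectangle, stroke `#0000ff` → cut (S751, F1421). Machine vertices: (164.877,162.795) → (254.500,162.795) → (254.500,148.827) → (164.877,148.827) → (164.877,162.795). Closed: final G1 returns to the first vertex.

**Shape 3** — `<circle>` circle, stroke `#0000ff` → cut (S751, F1421). Machine vertices: (324.137,90.751) → (322.095,101.016) → (316.280,109.718) → (307.578,115.533) → (297.313,117.575) → (287.048,115.533) → (278.346,109.718) → (272.531,101.016) → (270.489,90.751) → (272.531,80.486) → (278.346,71.784) → (287.048,65.969) → (297.313,63.927) → (307.578,65.969) → (316.280,71.784) → (322.095,80.486) → (324.137,90.751). Closed: final G1 returns to the first vertex.

**Shape 4** — `<polygon>` regular polygon, stroke `#ff00ff` → engrave (S113, F3381). Machine vertices: (326.057,86.688) → (320.158,102.187) → (330.631,115.045) → (347.003,112.404) → (352.902,96.905) → (342.429,84.047) → (326.057,86.688). Closed: final G1 returns to the first vertex.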